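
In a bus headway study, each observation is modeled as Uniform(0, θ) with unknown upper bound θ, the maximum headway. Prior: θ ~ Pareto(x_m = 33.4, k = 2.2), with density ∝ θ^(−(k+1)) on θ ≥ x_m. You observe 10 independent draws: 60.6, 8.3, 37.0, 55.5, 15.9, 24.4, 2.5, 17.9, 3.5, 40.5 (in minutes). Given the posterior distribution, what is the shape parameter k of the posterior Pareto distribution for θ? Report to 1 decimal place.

12.2

A Pareto(scale x_m, shape k) prior on the upper bound θ of Uniform(0, θ) is conjugate: posterior is Pareto(max(x_m, max xᵢ), k + n).
Sample maximum = 60.6; prior scale x_m = 33.4 → posterior scale = max = 60.6.
Posterior shape = 2.2 + 10 = 12.2.
Posterior shape k = 12.2.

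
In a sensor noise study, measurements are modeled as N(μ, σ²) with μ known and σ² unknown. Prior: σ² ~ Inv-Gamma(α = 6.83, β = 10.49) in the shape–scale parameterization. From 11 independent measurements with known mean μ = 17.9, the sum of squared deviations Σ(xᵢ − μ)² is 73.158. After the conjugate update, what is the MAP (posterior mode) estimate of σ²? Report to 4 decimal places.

3.5311

With known mean μ and an Inverse-Gamma(α, β) prior on σ², the Normal likelihood is conjugate: posterior is Inv-Gamma(α + n/2, β + Σ(xᵢ−μ)²/2).
Posterior: Inv-Gamma(6.83 + 11/2, 10.49 + 73.158/2) = Inv-Gamma(12.33, 47.0690).
Mode = β/(α+1) = 47.0690/13.33 = 3.5311.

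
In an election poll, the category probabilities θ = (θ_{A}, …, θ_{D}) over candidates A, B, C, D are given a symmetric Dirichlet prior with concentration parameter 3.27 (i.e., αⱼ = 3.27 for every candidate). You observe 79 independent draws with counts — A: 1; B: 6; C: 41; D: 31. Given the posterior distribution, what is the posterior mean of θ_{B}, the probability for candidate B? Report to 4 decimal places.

0.1007

The Dirichlet prior is conjugate to the Multinomial likelihood: each posterior αⱼ = prior αⱼ + observed count nⱼ.
Posterior concentration: (4.27, 9.27, 44.27, 34.27), total = 92.08.
E[θ_{B}|data] = α_{B}/Σα = 9.27/92.08 = 0.1007.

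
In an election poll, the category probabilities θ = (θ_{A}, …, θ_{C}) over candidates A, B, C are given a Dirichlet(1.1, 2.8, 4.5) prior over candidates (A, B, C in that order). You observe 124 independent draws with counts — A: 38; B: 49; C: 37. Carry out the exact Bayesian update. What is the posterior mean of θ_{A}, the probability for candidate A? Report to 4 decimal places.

The Dirichlet prior is conjugate to the Multinomial likelihood: each posterior αⱼ = prior αⱼ + observed count nⱼ.
Posterior concentration: (39.1, 51.8, 41.5), total = 132.4.
E[θ_{A}|data] = α_{A}/Σα = 39.1/132.4 = 0.2953.

0.2953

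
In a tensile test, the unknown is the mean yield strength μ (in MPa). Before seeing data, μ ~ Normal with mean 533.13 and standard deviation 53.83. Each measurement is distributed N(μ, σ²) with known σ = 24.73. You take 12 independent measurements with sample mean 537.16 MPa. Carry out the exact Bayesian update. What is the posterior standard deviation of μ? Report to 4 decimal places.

7.0770

For Normal data with known variance σ², a Normal(μ₀, σ₀²) prior on μ is conjugate. Posterior precision = 1/σ₀² + n/σ²; posterior mean is the precision-weighted average of μ₀ and x̄.
σ₀² = 53.83² = 2897.6689, σ² = 24.73² = 611.5729; σ² + n·σ₀² = 611.5729 + 12·2897.6689 = 35383.5997.
Posterior precision = 1/σ₀² + n/σ² = 1/2897.6689 + 12/611.5729 = (σ² + n·σ₀²)/(σ₀²σ²) = 35383.5997/(2897.6689·611.5729); posterior variance σₙ² = σ₀²σ²/(σ² + n·σ₀²) = 2897.6689·611.5729/35383.5997 = 50.083536.
Posterior SD = √σₙ² = √(2897.6689·611.5729/35383.5997) = 7.0770.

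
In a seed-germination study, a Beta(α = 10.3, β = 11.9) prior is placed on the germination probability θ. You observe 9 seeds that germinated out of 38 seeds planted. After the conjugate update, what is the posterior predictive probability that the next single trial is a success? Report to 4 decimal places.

0.3206

The Beta prior is conjugate to a Binomial/Bernoulli likelihood; the update adds successes to α and failures to β.
Posterior: Beta(α+k, β+n−k) = Beta(10.3+9, 11.9+29) = Beta(19.3, 40.9).
For a single future Bernoulli trial, P(success | data) = α/(α+β) = 0.3206.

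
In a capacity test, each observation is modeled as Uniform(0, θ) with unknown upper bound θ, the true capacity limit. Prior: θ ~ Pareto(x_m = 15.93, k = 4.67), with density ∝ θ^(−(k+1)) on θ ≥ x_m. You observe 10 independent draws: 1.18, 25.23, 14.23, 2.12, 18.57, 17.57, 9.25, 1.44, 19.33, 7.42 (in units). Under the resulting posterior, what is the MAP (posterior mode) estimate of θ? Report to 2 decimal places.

A Pareto(scale x_m, shape k) prior on the upper bound θ of Uniform(0, θ) is conjugate: posterior is Pareto(max(x_m, max xᵢ), k + n).
Sample maximum = 25.23; prior scale x_m = 15.93 → posterior scale = max = 25.23.
Posterior shape = 4.67 + 10 = 14.67.
The Pareto density is decreasing on [x_m, ∞), so the mode is x_m = 25.23.

25.23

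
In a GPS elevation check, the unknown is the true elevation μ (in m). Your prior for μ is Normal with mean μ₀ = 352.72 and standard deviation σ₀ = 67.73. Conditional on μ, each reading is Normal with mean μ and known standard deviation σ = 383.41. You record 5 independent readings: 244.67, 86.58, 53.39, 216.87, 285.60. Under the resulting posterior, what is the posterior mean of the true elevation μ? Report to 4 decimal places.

For Normal data with known variance σ², a Normal(μ₀, σ₀²) prior on μ is conjugate. Posterior precision = 1/σ₀² + n/σ²; posterior mean is the precision-weighted average of μ₀ and x̄.
Σxᵢ = 244.67 + 86.58 + 53.39 + 216.87 + 285.60 = 887.11, so n·x̄ = 887.11.
σ₀² = 67.73² = 4587.3529, σ² = 383.41² = 147003.2281; σ² + n·σ₀² = 147003.2281 + 5·4587.3529 = 169939.9926.
Posterior mean = (μ₀/σ₀² + n·x̄/σ²)/(1/σ₀² + n/σ²) = (σ²·μ₀ + σ₀²·n·x̄)/(σ² + n·σ₀²) = (147003.2281·352.72 + 4587.3529·887.11)/169939.9926 = 55920465.246551/169939.9926 = 329.0601.

329.0601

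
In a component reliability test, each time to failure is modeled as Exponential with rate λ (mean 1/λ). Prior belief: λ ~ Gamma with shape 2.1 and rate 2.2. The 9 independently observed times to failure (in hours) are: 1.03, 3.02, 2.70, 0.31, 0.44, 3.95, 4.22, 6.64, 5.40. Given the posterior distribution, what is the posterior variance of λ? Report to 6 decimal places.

0.012408

With a Gamma(shape α, rate β) prior on the exponential rate λ, the posterior after n observations with total T = Σxᵢ is Gamma(α+n, β+T).
Sum of observations T = 27.71 hours; n = 9.
Posterior: Gamma(2.1+9, 2.2+27.71) = Gamma(11.1, 29.91).
Var = α/β² = 0.012408.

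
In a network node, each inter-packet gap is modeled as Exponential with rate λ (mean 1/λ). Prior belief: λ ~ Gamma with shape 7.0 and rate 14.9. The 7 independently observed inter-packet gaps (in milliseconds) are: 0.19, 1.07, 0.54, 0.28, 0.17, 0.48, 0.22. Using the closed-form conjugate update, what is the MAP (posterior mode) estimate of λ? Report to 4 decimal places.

With a Gamma(shape α, rate β) prior on the exponential rate λ, the posterior after n observations with total T = Σxᵢ is Gamma(α+n, β+T).
Sum of observations T = 2.95 milliseconds; n = 7.
Posterior: Gamma(7.0+7, 14.9+2.95) = Gamma(14.0, 17.85).
Mode = (α−1)/β = 0.7283.

0.7283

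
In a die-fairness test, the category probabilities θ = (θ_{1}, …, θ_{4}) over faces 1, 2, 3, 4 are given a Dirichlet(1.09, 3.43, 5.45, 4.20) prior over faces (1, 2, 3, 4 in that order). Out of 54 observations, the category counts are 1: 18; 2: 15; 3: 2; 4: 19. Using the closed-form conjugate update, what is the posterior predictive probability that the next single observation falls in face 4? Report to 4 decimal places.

The Dirichlet prior is conjugate to the Multinomial likelihood: each posterior αⱼ = prior αⱼ + observed count nⱼ.
Posterior concentration: (19.09, 18.43, 7.45, 23.20), total = 68.17.
P(next = 4 | data) = α_{4}/Σα = 0.3403.

0.3403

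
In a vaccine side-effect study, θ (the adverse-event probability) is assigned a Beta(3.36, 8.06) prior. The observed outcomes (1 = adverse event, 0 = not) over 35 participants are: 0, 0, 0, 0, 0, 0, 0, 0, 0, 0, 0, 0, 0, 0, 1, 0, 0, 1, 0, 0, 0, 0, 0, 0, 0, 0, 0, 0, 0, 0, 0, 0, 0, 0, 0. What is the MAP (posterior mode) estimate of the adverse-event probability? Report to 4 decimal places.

0.0982

The Beta prior is conjugate to a Binomial/Bernoulli likelihood; the update adds successes to α and failures to β.
Posterior: Beta(α+k, β+n−k) = Beta(3.36+2, 8.06+33) = Beta(5.36, 41.06).
Mode of Beta(a,b) for a,b>1 is (a−1)/(a+b−2) = 4.36/44.42 = 0.0982.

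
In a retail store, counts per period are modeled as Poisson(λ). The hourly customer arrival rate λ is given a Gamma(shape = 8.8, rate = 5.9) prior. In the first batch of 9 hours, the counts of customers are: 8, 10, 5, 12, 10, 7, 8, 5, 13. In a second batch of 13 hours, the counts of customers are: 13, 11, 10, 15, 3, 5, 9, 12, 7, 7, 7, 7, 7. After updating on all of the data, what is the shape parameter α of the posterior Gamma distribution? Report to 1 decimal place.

With a Gamma(shape α, rate β) prior, the Poisson likelihood is conjugate: the posterior is Gamma(α + ΣXᵢ, β + n).
Batch 1: sum of counts S = 78 over n = 9 hours.
After batch 1: Gamma(α+S, β+n) = Gamma(8.8+78, 5.9+9) = Gamma(86.8, 14.9).
Batch 2: sum of counts S = 113 over n = 13 hours.
After batch 2: Gamma(α+S, β+n) = Gamma(86.8+113, 14.9+13) = Gamma(199.8, 27.9).
Posterior α = 199.8.

199.8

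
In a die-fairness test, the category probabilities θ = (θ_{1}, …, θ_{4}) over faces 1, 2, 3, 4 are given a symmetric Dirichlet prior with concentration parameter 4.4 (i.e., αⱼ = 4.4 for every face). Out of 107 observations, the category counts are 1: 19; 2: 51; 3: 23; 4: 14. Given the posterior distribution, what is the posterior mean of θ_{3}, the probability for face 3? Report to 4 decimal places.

The Dirichlet prior is conjugate to the Multinomial likelihood: each posterior αⱼ = prior αⱼ + observed count nⱼ.
Posterior concentration: (23.4, 55.4, 27.4, 18.4), total = 124.6.
E[θ_{3}|data] = α_{3}/Σα = 27.4/124.6 = 0.2199.

0.2199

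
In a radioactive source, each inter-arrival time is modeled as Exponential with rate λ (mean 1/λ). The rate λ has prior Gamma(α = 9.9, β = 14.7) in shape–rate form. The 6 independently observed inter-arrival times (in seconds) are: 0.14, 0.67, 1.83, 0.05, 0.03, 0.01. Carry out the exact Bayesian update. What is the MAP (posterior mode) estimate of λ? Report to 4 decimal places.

With a Gamma(shape α, rate β) prior on the exponential rate λ, the posterior after n observations with total T = Σxᵢ is Gamma(α+n, β+T).
Sum of observations T = 2.73 seconds; n = 6.
Posterior: Gamma(9.9+6, 14.7+2.73) = Gamma(15.9, 17.43).
Mode = (α−1)/β = 0.8548.

0.8548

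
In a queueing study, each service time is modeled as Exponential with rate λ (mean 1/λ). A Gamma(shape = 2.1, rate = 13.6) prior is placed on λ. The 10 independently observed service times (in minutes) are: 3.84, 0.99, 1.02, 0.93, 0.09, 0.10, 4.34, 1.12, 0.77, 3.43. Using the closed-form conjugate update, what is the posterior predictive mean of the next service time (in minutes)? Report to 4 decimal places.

With a Gamma(shape α, rate β) prior on the exponential rate λ, the posterior after n observations with total T = Σxᵢ is Gamma(α+n, β+T).
Sum of observations T = 16.63 minutes; n = 10.
Posterior: Gamma(2.1+10, 13.6+16.63) = Gamma(12.1, 30.23).
The predictive distribution for the next observation is Lomax; its mean is β/(α−1) = 30.23/11.1 = 2.7234.

2.7234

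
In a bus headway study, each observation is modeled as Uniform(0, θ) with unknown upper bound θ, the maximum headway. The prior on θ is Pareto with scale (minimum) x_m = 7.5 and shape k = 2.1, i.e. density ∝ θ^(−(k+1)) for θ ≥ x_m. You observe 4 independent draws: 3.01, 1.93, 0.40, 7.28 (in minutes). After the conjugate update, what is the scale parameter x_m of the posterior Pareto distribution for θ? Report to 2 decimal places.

A Pareto(scale x_m, shape k) prior on the upper bound θ of Uniform(0, θ) is conjugate: posterior is Pareto(max(x_m, max xᵢ), k + n).
Sample maximum = 7.28; prior scale x_m = 7.5 → posterior scale = max = 7.50.
Posterior shape = 2.1 + 4 = 6.1.
Posterior scale x_m = 7.50.

7.50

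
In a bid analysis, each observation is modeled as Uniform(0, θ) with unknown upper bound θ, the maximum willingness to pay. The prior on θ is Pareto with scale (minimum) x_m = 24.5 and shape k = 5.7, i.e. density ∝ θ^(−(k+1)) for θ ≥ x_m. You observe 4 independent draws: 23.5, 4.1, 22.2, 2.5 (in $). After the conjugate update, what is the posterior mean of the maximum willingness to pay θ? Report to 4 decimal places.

A Pareto(scale x_m, shape k) prior on the upper bound θ of Uniform(0, θ) is conjugate: posterior is Pareto(max(x_m, max xᵢ), k + n).
Sample maximum = 23.5; prior scale x_m = 24.5 → posterior scale = max = 24.5.
Posterior shape = 5.7 + 4 = 9.7.
E[θ|data] = k·x_m/(k−1) = 9.7·24.5/8.7 = 27.3161.

27.3161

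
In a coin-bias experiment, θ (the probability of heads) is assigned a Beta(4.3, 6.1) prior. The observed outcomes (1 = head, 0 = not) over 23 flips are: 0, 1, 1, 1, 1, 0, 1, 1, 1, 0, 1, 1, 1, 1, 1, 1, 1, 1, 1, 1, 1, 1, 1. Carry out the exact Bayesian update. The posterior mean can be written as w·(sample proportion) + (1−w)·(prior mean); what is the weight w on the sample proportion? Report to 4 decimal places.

0.6886

The Beta prior is conjugate to a Binomial/Bernoulli likelihood; the update adds successes to α and failures to β.
Posterior mean = (α₀+k)/(α₀+β₀+n) = [n/(α₀+β₀+n)]·(k/n) + [(α₀+β₀)/(α₀+β₀+n)]·α₀/(α₀+β₀), so only n and the prior enter the weight.
The weight on the data is w = n/(α₀+β₀+n) = 23/(4.3+6.1+23) = 23/33.4 = 0.6886.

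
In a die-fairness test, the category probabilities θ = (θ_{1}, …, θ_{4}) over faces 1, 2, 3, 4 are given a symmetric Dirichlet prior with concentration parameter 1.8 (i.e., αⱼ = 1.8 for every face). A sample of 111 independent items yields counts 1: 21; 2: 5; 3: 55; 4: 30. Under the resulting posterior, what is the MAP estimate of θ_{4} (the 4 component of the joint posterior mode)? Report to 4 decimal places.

The Dirichlet prior is conjugate to the Multinomial likelihood: each posterior αⱼ = prior αⱼ + observed count nⱼ.
Posterior concentration: (22.8, 6.8, 56.8, 31.8), total = 118.2.
Joint mode component: (α_{4}−1)/(Σα−K) = 30.8/114.2 = 0.2697.

0.2697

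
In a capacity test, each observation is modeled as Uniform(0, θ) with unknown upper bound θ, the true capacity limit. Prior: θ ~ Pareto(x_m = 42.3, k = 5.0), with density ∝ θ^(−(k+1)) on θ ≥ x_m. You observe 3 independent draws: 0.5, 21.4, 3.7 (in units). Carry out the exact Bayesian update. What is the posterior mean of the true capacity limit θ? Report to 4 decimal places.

A Pareto(scale x_m, shape k) prior on the upper bound θ of Uniform(0, θ) is conjugate: posterior is Pareto(max(x_m, max xᵢ), k + n).
Sample maximum = 21.4; prior scale x_m = 42.3 → posterior scale = max = 42.3.
Posterior shape = 5.0 + 3 = 8.0.
E[θ|data] = k·x_m/(k−1) = 8.0·42.3/7.0 = 48.3429.

48.3429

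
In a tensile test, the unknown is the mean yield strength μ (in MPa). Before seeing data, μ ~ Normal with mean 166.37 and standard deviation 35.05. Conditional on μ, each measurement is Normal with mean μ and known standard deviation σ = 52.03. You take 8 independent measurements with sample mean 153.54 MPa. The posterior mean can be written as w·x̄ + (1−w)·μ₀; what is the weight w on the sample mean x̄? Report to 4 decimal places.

For Normal data with known variance σ², a Normal(μ₀, σ₀²) prior on μ is conjugate. Posterior precision = 1/σ₀² + n/σ²; posterior mean is the precision-weighted average of μ₀ and x̄.
σ₀² = 35.05² = 1228.5025, σ² = 52.03² = 2707.1209. Prior precision 1/σ₀² = 1/1228.5025; data precision n/σ² = 8/2707.1209.
w = (n/σ²)/(1/σ₀² + n/σ²) = n·σ₀²/(σ² + n·σ₀²) = 8·1228.5025/(2707.1209 + 8·1228.5025) = 9828.02/12535.1409 = 0.7840.

0.7840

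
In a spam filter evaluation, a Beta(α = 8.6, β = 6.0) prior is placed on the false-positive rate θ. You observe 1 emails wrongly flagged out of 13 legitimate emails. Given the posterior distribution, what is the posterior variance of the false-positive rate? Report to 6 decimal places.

0.007932

The Beta prior is conjugate to a Binomial/Bernoulli likelihood; the update adds successes to α and failures to β.
Posterior: Beta(α+k, β+n−k) = Beta(8.6+1, 6.0+12) = Beta(9.6, 18.0).
Var = αβ/((α+β)²(α+β+1)) = 9.6·18.0/(27.6²·28.6) = 0.007932.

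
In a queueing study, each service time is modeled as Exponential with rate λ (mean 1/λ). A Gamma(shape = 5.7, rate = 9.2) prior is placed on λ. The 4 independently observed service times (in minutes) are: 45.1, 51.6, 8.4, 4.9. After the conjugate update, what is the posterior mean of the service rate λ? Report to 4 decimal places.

With a Gamma(shape α, rate β) prior on the exponential rate λ, the posterior after n observations with total T = Σxᵢ is Gamma(α+n, β+T).
Sum of observations T = 110.0 minutes; n = 4.
Posterior: Gamma(5.7+4, 9.2+110.0) = Gamma(9.7, 119.2).
Posterior mean of λ = α/β = 9.7/119.2 = 0.0814.

0.0814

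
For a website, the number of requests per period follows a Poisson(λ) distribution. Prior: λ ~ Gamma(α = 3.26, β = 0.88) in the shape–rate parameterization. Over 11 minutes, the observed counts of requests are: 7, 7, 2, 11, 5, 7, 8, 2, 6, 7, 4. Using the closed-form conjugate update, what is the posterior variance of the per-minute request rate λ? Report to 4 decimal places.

With a Gamma(shape α, rate β) prior, the Poisson likelihood is conjugate: the posterior is Gamma(α + ΣXᵢ, β + n).
Sum of counts S = 66 over n = 11 minutes.
Posterior: Gamma(α+S, β+n) = Gamma(3.26+66, 0.88+11) = Gamma(69.26, 11.88).
Var = α/β² = 69.26/11.88² = 0.4907.

0.4907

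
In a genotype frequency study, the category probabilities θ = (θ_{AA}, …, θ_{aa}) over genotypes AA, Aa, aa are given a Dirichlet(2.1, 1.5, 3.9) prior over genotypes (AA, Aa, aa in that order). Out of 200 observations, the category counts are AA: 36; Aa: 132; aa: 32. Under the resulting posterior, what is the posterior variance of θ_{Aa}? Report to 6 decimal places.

0.001100

The Dirichlet prior is conjugate to the Multinomial likelihood: each posterior αⱼ = prior αⱼ + observed count nⱼ.
Posterior concentration: (38.1, 133.5, 35.9), total = 207.5.
Var[θ_j] = α_j(Σα−α_j)/((Σα)²(Σα+1)) = 133.5·74.0/(207.5²·208.5) = 0.001100.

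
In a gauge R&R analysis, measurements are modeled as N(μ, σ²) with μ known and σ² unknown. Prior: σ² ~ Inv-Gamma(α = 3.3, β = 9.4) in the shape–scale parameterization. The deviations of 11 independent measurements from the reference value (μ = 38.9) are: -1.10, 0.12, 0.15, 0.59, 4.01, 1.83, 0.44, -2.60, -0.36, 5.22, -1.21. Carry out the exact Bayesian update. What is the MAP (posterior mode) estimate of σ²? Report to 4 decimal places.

3.8581

With known mean μ and an Inverse-Gamma(α, β) prior on σ², the Normal likelihood is conjugate: posterior is Inv-Gamma(α + n/2, β + Σ(xᵢ−μ)²/2).
Σ(xᵢ−μ)² = (-1.10)² + (0.12)² + (0.15)² + (0.59)² + (4.01)² + (1.83)² + (0.44)² + (-2.60)² + (-0.36)² + (5.22)² + (-1.21)² = 56.8197.
Posterior: Inv-Gamma(3.3 + 11/2, 9.4 + 56.8197/2) = Inv-Gamma(8.80, 37.80985).
Mode = β/(α+1) = 37.80985/9.80 = 3.8581.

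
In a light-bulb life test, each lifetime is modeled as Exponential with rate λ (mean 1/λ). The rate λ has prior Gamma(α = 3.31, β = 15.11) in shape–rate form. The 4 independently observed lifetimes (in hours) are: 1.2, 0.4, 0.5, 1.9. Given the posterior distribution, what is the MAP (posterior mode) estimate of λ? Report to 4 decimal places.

With a Gamma(shape α, rate β) prior on the exponential rate λ, the posterior after n observations with total T = Σxᵢ is Gamma(α+n, β+T).
Sum of observations T = 4.0 hours; n = 4.
Posterior: Gamma(3.31+4, 15.11+4.0) = Gamma(7.31, 19.11).
Mode = (α−1)/β = 0.3302.

0.3302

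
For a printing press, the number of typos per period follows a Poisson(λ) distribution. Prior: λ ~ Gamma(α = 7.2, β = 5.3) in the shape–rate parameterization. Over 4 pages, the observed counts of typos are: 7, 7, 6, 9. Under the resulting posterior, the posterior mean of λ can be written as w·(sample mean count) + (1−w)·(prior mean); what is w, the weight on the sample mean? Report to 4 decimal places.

With a Gamma(shape α, rate β) prior, the Poisson likelihood is conjugate: the posterior is Gamma(α + ΣXᵢ, β + n).
Posterior mean = (α₀+S)/(β₀+n) = [n/(β₀+n)]·(S/n) + [β₀/(β₀+n)]·(α₀/β₀), so only n and β₀ enter the weight.
Weight on data w = n/(β₀+n) = 4/(5.3+4) = 4/9.3 = 0.4301.

0.4301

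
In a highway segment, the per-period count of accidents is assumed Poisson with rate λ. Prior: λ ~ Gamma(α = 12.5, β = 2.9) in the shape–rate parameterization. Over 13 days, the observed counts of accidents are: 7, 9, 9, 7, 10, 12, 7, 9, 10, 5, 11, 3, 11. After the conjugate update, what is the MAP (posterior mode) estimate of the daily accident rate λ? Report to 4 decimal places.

With a Gamma(shape α, rate β) prior, the Poisson likelihood is conjugate: the posterior is Gamma(α + ΣXᵢ, β + n).
Sum of counts S = 110 over n = 13 days.
Posterior: Gamma(α+S, β+n) = Gamma(12.5+110, 2.9+13) = Gamma(122.5, 15.9).
Mode of Gamma(α,β) for α≥1 is (α−1)/β = 121.5/15.9 = 7.6415.

7.6415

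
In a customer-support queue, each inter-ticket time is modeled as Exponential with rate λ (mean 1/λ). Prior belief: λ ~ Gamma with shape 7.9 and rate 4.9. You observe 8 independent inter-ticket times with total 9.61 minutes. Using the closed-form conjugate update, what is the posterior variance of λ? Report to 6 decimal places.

With a Gamma(shape α, rate β) prior on the exponential rate λ, the posterior after n observations with total T = Σxᵢ is Gamma(α+n, β+T).
Posterior: Gamma(7.9+8, 4.9+9.61) = Gamma(15.9, 14.51).
Var = α/β² = 0.075520.

0.075520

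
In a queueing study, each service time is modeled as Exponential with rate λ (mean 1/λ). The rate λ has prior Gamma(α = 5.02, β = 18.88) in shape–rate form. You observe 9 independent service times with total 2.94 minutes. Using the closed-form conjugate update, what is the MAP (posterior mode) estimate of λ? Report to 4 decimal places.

0.5967

With a Gamma(shape α, rate β) prior on the exponential rate λ, the posterior after n observations with total T = Σxᵢ is Gamma(α+n, β+T).
Posterior: Gamma(5.02+9, 18.88+2.94) = Gamma(14.02, 21.82).
Mode = (α−1)/β = 0.5967.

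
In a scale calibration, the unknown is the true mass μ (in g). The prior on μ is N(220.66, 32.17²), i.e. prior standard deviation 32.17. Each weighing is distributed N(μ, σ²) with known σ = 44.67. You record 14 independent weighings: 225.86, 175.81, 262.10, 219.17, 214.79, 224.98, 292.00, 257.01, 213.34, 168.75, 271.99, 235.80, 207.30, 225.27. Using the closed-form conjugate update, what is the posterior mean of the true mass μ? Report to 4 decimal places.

227.2477

For Normal data with known variance σ², a Normal(μ₀, σ₀²) prior on μ is conjugate. Posterior precision = 1/σ₀² + n/σ²; posterior mean is the precision-weighted average of μ₀ and x̄.
Σxᵢ = 225.86 + 175.81 + 262.10 + 219.17 + 214.79 + 224.98 + 292.00 + 257.01 + 213.34 + 168.75 + 271.99 + 235.80 + 207.30 + 225.27 = 3194.17, so n·x̄ = 3194.17.
σ₀² = 32.17² = 1034.9089, σ² = 44.67² = 1995.4089; σ² + n·σ₀² = 1995.4089 + 14·1034.9089 = 16484.1335.
Posterior mean = (μ₀/σ₀² + n·x̄/σ²)/(1/σ₀² + n/σ²) = (σ²·μ₀ + σ₀²·n·x̄)/(σ² + n·σ₀²) = (1995.4089·220.66 + 1034.9089·3194.17)/16484.1335 = 3745981.888987/16484.1335 = 227.2477.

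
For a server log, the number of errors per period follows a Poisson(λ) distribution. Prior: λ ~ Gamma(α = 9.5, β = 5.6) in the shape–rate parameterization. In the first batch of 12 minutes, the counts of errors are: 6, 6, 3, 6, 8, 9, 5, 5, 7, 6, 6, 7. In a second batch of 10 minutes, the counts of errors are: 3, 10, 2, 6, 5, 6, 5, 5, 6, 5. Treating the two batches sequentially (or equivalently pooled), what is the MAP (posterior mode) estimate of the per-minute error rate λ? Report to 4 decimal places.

4.9094

With a Gamma(shape α, rate β) prior, the Poisson likelihood is conjugate: the posterior is Gamma(α + ΣXᵢ, β + n).
Batch 1: sum of counts S = 74 over n = 12 minutes.
After batch 1: Gamma(α+S, β+n) = Gamma(9.5+74, 5.6+12) = Gamma(83.5, 17.6).
Batch 2: sum of counts S = 53 over n = 10 minutes.
After batch 2: Gamma(α+S, β+n) = Gamma(83.5+53, 17.6+10) = Gamma(136.5, 27.6).
Mode of Gamma(α,β) for α≥1 is (α−1)/β = 135.5/27.6 = 4.9094.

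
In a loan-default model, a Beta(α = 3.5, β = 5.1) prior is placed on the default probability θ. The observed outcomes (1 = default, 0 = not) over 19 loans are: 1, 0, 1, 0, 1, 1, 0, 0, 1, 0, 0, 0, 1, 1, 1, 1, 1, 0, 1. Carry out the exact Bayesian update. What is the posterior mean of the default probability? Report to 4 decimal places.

The Beta prior is conjugate to a Binomial/Bernoulli likelihood; the update adds successes to α and failures to β.
Posterior: Beta(α+k, β+n−k) = Beta(3.5+11, 5.1+8) = Beta(14.5, 13.1).
Posterior mean = α/(α+β) = 14.5/27.6 = 0.5254.

0.5254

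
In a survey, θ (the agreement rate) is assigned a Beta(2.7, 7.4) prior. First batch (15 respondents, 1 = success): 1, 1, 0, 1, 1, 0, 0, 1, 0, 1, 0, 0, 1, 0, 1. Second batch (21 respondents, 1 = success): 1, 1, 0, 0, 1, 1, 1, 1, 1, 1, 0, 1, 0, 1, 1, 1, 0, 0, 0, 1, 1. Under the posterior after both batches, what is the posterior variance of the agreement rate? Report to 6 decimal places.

The Beta prior is conjugate to a Binomial/Bernoulli likelihood; the update adds successes to α and failures to β.
After batch 1: Beta(2.7+8, 7.4+7) = Beta(10.7, 14.4).
After batch 2: Beta(10.7+14, 14.4+7) = Beta(24.7, 21.4).
Var = αβ/((α+β)²(α+β+1)) = 24.7·21.4/(46.1²·47.1) = 0.005281.

0.005281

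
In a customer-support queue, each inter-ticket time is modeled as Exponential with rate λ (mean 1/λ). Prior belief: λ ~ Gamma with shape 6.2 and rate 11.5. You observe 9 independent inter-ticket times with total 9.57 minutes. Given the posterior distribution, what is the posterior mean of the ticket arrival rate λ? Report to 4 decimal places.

0.7214

With a Gamma(shape α, rate β) prior on the exponential rate λ, the posterior after n observations with total T = Σxᵢ is Gamma(α+n, β+T).
Posterior: Gamma(6.2+9, 11.5+9.57) = Gamma(15.2, 21.07).
Posterior mean of λ = α/β = 15.2/21.07 = 0.7214.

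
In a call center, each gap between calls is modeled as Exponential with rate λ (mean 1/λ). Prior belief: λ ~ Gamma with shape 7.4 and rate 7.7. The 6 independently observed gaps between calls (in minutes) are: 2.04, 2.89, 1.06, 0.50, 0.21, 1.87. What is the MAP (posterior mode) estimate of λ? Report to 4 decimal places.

With a Gamma(shape α, rate β) prior on the exponential rate λ, the posterior after n observations with total T = Σxᵢ is Gamma(α+n, β+T).
Sum of observations T = 8.57 minutes; n = 6.
Posterior: Gamma(7.4+6, 7.7+8.57) = Gamma(13.4, 16.27).
Mode = (α−1)/β = 0.7621.

0.7621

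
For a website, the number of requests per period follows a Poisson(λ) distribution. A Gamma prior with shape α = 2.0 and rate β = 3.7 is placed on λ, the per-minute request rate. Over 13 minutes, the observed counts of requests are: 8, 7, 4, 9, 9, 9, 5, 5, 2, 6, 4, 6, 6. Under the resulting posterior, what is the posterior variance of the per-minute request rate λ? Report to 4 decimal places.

With a Gamma(shape α, rate β) prior, the Poisson likelihood is conjugate: the posterior is Gamma(α + ΣXᵢ, β + n).
Sum of counts S = 80 over n = 13 minutes.
Posterior: Gamma(α+S, β+n) = Gamma(2.0+80, 3.7+13) = Gamma(82.0, 16.7).
Var = α/β² = 82.0/16.7² = 0.2940.

0.2940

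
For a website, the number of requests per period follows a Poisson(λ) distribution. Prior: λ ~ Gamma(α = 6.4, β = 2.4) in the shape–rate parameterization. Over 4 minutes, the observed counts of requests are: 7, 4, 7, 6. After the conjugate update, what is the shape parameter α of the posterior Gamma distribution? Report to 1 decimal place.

30.4

With a Gamma(shape α, rate β) prior, the Poisson likelihood is conjugate: the posterior is Gamma(α + ΣXᵢ, β + n).
Sum of counts S = 24 over n = 4 minutes.
Posterior: Gamma(α+S, β+n) = Gamma(6.4+24, 2.4+4) = Gamma(30.4, 6.4).
Posterior α = 30.4.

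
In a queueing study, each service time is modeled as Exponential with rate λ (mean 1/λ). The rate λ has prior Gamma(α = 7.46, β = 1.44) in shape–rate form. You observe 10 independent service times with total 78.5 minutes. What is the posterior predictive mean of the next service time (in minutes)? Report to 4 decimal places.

With a Gamma(shape α, rate β) prior on the exponential rate λ, the posterior after n observations with total T = Σxᵢ is Gamma(α+n, β+T).
Posterior: Gamma(7.46+10, 1.44+78.5) = Gamma(17.46, 79.94).
The predictive distribution for the next observation is Lomax; its mean is β/(α−1) = 79.94/16.46 = 4.8566.

4.8566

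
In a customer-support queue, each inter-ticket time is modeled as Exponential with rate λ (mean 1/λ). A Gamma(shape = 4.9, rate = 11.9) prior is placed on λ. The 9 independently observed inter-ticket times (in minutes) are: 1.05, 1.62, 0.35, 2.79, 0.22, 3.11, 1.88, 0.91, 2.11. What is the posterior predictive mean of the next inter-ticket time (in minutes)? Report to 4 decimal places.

2.0109

With a Gamma(shape α, rate β) prior on the exponential rate λ, the posterior after n observations with total T = Σxᵢ is Gamma(α+n, β+T).
Sum of observations T = 14.04 minutes; n = 9.
Posterior: Gamma(4.9+9, 11.9+14.04) = Gamma(13.9, 25.94).
The predictive distribution for the next observation is Lomax; its mean is β/(α−1) = 25.94/12.9 = 2.0109.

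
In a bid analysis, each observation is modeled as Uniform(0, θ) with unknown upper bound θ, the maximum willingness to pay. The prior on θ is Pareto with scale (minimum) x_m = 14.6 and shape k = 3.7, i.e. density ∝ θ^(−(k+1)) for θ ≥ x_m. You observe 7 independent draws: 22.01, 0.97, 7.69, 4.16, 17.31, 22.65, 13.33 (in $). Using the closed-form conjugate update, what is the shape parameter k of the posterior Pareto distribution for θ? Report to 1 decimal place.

10.7

A Pareto(scale x_m, shape k) prior on the upper bound θ of Uniform(0, θ) is conjugate: posterior is Pareto(max(x_m, max xᵢ), k + n).
Sample maximum = 22.65; prior scale x_m = 14.6 → posterior scale = max = 22.65.
Posterior shape = 3.7 + 7 = 10.7.
Posterior shape k = 10.7.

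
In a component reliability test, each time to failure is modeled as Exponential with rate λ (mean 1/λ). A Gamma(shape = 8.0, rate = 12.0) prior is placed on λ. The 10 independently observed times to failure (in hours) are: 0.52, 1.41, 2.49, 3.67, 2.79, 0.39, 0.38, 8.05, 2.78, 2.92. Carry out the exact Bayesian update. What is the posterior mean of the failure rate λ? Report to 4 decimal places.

0.4813

With a Gamma(shape α, rate β) prior on the exponential rate λ, the posterior after n observations with total T = Σxᵢ is Gamma(α+n, β+T).
Sum of observations T = 25.40 hours; n = 10.
Posterior: Gamma(8.0+10, 12.0+25.40) = Gamma(18.0, 37.40).
Posterior mean of λ = α/β = 18.0/37.40 = 0.4813.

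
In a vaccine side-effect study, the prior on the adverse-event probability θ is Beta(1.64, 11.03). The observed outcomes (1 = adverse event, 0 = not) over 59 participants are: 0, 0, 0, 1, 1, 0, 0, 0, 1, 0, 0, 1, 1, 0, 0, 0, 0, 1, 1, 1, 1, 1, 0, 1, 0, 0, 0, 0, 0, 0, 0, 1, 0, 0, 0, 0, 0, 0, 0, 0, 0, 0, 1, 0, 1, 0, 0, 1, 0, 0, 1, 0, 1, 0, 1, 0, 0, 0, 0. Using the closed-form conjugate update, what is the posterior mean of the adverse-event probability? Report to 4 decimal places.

0.2740

The Beta prior is conjugate to a Binomial/Bernoulli likelihood; the update adds successes to α and failures to β.
Posterior: Beta(α+k, β+n−k) = Beta(1.64+18, 11.03+41) = Beta(19.64, 52.03).
Posterior mean = α/(α+β) = 19.64/71.67 = 0.2740.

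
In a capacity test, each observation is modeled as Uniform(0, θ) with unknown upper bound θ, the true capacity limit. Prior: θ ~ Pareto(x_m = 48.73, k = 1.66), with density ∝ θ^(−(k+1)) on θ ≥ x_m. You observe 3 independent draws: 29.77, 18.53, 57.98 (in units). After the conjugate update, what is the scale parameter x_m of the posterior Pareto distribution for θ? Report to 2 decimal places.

57.98

A Pareto(scale x_m, shape k) prior on the upper bound θ of Uniform(0, θ) is conjugate: posterior is Pareto(max(x_m, max xᵢ), k + n).
Sample maximum = 57.98; prior scale x_m = 48.73 → posterior scale = max = 57.98.
Posterior shape = 1.66 + 3 = 4.66.
Posterior scale x_m = 57.98.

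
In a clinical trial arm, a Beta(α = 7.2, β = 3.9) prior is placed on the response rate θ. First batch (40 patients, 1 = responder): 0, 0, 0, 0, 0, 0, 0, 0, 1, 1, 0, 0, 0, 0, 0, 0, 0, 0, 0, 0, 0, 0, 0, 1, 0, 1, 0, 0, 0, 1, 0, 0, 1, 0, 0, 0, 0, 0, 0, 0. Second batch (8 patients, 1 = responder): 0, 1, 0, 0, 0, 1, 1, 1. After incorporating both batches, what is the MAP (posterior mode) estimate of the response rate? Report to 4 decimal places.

The Beta prior is conjugate to a Binomial/Bernoulli likelihood; the update adds successes to α and failures to β.
After batch 1: Beta(7.2+6, 3.9+34) = Beta(13.2, 37.9).
After batch 2: Beta(13.2+4, 37.9+4) = Beta(17.2, 41.9).
Mode of Beta(a,b) for a,b>1 is (a−1)/(a+b−2) = 16.2/57.1 = 0.2837.

0.2837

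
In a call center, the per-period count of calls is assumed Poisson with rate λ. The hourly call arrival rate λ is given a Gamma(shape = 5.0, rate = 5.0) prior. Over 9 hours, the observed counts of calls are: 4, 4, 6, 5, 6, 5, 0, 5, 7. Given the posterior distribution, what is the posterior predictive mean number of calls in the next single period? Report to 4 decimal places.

3.3571

With a Gamma(shape α, rate β) prior, the Poisson likelihood is conjugate: the posterior is Gamma(α + ΣXᵢ, β + n).
Sum of counts S = 42 over n = 9 hours.
Posterior: Gamma(α+S, β+n) = Gamma(5.0+42, 5.0+9) = Gamma(47.0, 14.0).
The predictive distribution for one future period is NegBinom with mean α/β = 3.3571.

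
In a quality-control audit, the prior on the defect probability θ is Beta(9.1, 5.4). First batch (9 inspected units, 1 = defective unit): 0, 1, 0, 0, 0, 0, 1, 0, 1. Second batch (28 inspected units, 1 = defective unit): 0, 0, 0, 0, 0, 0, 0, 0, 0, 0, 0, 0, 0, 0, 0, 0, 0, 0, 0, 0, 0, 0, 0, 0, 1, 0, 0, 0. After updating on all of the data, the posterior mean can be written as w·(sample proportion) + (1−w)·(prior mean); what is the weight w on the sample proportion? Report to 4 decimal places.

0.7184

The Beta prior is conjugate to a Binomial/Bernoulli likelihood; the update adds successes to α and failures to β.
Total number of inspected units: n = 9 + 28 = 37.
Posterior mean = (α₀+k)/(α₀+β₀+n) = [n/(α₀+β₀+n)]·(k/n) + [(α₀+β₀)/(α₀+β₀+n)]·α₀/(α₀+β₀), so only n and the prior enter the weight.
The weight on the data is w = n/(α₀+β₀+n) = 37/(9.1+5.4+37) = 37/51.5 = 0.7184.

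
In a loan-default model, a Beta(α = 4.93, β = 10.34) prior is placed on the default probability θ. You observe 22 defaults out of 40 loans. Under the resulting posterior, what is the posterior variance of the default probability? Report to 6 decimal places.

The Beta prior is conjugate to a Binomial/Bernoulli likelihood; the update adds successes to α and failures to β.
Posterior: Beta(α+k, β+n−k) = Beta(4.93+22, 10.34+18) = Beta(26.93, 28.34).
Var = αβ/((α+β)²(α+β+1)) = 26.93·28.34/(55.27²·56.27) = 0.004440.

0.004440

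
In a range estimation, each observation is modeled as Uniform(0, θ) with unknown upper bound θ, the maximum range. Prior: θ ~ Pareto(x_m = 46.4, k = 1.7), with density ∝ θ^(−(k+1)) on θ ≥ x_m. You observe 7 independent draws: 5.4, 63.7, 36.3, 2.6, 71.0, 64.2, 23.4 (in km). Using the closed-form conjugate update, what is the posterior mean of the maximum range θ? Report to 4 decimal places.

A Pareto(scale x_m, shape k) prior on the upper bound θ of Uniform(0, θ) is conjugate: posterior is Pareto(max(x_m, max xᵢ), k + n).
Sample maximum = 71.0; prior scale x_m = 46.4 → posterior scale = max = 71.0.
Posterior shape = 1.7 + 7 = 8.7.
E[θ|data] = k·x_m/(k−1) = 8.7·71.0/7.7 = 80.2208.

80.2208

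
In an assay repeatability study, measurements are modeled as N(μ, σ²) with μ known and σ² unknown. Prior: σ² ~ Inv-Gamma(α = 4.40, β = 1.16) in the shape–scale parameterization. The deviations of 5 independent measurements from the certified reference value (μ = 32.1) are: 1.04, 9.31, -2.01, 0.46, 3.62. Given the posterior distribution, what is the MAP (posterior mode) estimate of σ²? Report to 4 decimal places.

With known mean μ and an Inverse-Gamma(α, β) prior on σ², the Normal likelihood is conjugate: posterior is Inv-Gamma(α + n/2, β + Σ(xᵢ−μ)²/2).
Σ(xᵢ−μ)² = (1.04)² + (9.31)² + (-2.01)² + (0.46)² + (3.62)² = 105.1138.
Posterior: Inv-Gamma(4.40 + 5/2, 1.16 + 105.1138/2) = Inv-Gamma(6.90, 53.71690).
Mode = β/(α+1) = 53.71690/7.90 = 6.7996.

6.7996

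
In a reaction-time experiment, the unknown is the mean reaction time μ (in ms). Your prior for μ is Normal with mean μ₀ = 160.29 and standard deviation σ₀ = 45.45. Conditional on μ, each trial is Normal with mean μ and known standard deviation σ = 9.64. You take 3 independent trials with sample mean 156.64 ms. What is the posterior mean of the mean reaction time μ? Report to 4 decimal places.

For Normal data with known variance σ², a Normal(μ₀, σ₀²) prior on μ is conjugate. Posterior precision = 1/σ₀² + n/σ²; posterior mean is the precision-weighted average of μ₀ and x̄.
n·x̄ = 3·156.64 = 469.92.
σ₀² = 45.45² = 2065.7025, σ² = 9.64² = 92.9296; σ² + n·σ₀² = 92.9296 + 3·2065.7025 = 6290.0371.
Posterior mean = (μ₀/σ₀² + n·x̄/σ²)/(1/σ₀² + n/σ²) = (σ²·μ₀ + σ₀²·n·x̄)/(σ² + n·σ₀²) = (92.9296·160.29 + 2065.7025·469.92)/6290.0371 = 985610.604384/6290.0371 = 156.6939.

156.6939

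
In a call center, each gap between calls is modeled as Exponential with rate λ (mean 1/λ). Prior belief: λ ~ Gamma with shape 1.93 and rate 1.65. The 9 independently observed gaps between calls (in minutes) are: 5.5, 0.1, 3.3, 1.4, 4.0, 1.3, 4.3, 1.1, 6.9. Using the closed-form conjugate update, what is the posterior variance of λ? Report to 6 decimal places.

0.012517

With a Gamma(shape α, rate β) prior on the exponential rate λ, the posterior after n observations with total T = Σxᵢ is Gamma(α+n, β+T).
Sum of observations T = 27.9 minutes; n = 9.
Posterior: Gamma(1.93+9, 1.65+27.9) = Gamma(10.93, 29.55).
Var = α/β² = 0.012517.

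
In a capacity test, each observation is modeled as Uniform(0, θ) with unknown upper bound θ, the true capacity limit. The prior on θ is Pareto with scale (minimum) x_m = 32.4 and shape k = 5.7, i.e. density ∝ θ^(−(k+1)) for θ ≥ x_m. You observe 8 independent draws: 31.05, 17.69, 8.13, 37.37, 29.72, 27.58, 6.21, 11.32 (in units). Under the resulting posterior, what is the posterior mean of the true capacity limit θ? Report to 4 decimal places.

A Pareto(scale x_m, shape k) prior on the upper bound θ of Uniform(0, θ) is conjugate: posterior is Pareto(max(x_m, max xᵢ), k + n).
Sample maximum = 37.37; prior scale x_m = 32.4 → posterior scale = max = 37.37.
Posterior shape = 5.7 + 8 = 13.7.
E[θ|data] = k·x_m/(k−1) = 13.7·37.37/12.7 = 40.3125.

40.3125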